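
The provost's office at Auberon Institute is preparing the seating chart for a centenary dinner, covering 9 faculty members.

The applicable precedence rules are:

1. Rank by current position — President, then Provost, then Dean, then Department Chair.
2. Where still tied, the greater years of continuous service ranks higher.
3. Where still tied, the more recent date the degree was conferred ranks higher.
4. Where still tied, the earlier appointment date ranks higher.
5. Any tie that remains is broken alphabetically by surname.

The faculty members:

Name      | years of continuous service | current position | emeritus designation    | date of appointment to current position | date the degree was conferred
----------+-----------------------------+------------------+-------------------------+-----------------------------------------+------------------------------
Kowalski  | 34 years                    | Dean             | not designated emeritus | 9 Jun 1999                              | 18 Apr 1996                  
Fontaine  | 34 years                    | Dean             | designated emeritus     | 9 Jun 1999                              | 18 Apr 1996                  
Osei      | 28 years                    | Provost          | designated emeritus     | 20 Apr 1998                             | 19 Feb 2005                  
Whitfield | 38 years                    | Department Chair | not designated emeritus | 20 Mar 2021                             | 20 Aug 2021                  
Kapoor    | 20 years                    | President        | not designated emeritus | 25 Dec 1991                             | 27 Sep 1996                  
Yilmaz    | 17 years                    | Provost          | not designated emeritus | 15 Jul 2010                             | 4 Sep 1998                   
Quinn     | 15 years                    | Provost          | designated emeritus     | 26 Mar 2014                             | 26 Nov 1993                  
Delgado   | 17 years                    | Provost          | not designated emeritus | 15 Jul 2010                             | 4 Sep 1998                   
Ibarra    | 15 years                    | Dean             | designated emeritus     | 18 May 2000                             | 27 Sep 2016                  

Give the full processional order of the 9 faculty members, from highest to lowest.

By current position: Kapoor (President); then Osei, Delgado, Yilmaz and Quinn (Provost); then Fontaine, Kowalski and Ibarra (Dean); then Whitfield (Department Chair).
Among Osei, Delgado, Yilmaz and Quinn, by years of continuous service (higher first): Osei (28 years) before Delgado and Yilmaz (17 years) before Quinn (15 years).
Delgado and Yilmaz both have date the degree was conferred 4 Sep 1998, so the next rule applies.
Delgado and Yilmaz both have date of appointment to current position 15 Jul 2010, so the next rule applies.
Among Delgado and Yilmaz, alphabetically by surname: Delgado before Yilmaz.
Among Fontaine, Kowalski and Ibarra, by years of continuous service (higher first): Fontaine and Kowalski (34 years) before Ibarra (15 years).
Fontaine and Kowalski both have date the degree was conferred 18 Apr 1996, so the next rule applies.
Fontaine and Kowalski both have date of appointment to current position 9 Jun 1999, so the next rule applies.
Among Fontaine and Kowalski, alphabetically by surname: Fontaine before Kowalski.
Full order: Kapoor, Osei, Delgado, Yilmaz, Quinn, Fontaine, Kowalski, Ibarra, Whitfield.

Kapoor, Osei, Delgado, Yilmaz, Quinn, Fontaine, Kowalski, Ibarra, Whitfield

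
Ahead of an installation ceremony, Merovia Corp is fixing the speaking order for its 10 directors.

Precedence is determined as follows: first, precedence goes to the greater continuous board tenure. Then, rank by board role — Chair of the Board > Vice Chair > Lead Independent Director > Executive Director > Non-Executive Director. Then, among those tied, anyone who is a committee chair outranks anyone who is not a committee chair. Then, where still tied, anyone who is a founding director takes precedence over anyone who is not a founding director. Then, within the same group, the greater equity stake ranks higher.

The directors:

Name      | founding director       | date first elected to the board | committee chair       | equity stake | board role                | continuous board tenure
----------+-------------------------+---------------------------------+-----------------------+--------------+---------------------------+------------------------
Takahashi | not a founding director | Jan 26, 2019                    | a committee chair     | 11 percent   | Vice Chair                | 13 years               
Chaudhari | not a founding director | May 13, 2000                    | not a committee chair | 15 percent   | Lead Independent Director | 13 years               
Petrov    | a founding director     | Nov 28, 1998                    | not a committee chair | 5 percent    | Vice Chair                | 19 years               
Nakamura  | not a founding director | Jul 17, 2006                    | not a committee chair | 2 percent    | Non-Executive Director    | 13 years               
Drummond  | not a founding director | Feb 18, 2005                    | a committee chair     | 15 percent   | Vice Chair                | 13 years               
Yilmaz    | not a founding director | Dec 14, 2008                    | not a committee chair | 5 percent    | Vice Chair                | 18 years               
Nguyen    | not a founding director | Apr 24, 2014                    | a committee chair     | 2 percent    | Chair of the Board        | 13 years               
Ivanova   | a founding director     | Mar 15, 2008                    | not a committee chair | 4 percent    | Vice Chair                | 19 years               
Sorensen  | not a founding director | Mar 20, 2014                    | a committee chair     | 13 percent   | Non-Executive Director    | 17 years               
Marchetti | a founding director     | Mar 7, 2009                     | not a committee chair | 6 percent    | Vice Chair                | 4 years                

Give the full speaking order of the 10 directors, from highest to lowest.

By continuous board tenure (higher first): Petrov and Ivanova (both 19 years); then Yilmaz (18 years); then Sorensen (17 years); then Nguyen, Drummond, Takahashi, Chaudhari and Nakamura (each 13 years); then Marchetti (4 years).
Petrov and Ivanova are each Vice Chair, so the next rule applies.
Petrov and Ivanova are each not a committee chair, so the next rule applies.
Petrov and Ivanova are each a founding director, so the next rule applies.
Among Petrov and Ivanova, by equity stake (higher first): Petrov (5 percent) before Ivanova (4 percent).
Among Nguyen, Drummond, Takahashi, Chaudhari and Nakamura, by board role: Nguyen (Chair of the Board) before Drummond and Takahashi (Vice Chair) before Chaudhari (Lead Independent Director) before Nakamura (Non-Executive Director).
Drummond and Takahashi are each a committee chair, so the next rule applies.
Drummond and Takahashi are each not a founding director, so the next rule applies.
Among Drummond and Takahashi, by equity stake (higher first): Drummond (15 percent) before Takahashi (11 percent).
Full order: Petrov, Ivanova, Yilmaz, Sorensen, Nguyen, Drummond, Takahashi, Chaudhari, Nakamura, Marchetti.

Petrov, Ivanova, Yilmaz, Sorensen, Nguyen, Drummond, Takahashi, Chaudhari, Nakamura, Marchetti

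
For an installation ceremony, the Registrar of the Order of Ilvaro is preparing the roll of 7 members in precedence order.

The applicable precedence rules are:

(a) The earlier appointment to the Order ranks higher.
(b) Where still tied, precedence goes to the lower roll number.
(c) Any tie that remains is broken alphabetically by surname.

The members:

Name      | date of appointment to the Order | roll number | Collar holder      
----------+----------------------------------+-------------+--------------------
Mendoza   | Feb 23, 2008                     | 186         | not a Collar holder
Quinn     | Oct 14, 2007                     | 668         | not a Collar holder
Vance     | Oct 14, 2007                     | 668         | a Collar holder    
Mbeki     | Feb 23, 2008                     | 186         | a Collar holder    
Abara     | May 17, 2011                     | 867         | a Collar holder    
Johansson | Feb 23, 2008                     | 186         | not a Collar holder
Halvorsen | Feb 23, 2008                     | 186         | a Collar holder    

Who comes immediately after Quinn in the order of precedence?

Vance

By date of appointment to the Order (earlier first): Quinn and Vance (both Oct 14, 2007); then Halvorsen, Johansson, Mbeki and Mendoza (each Feb 23, 2008); then Abara (May 17, 2011).
Quinn and Vance both have roll number 668, so the next rule applies.
Among Quinn and Vance, alphabetically by surname: Quinn before Vance.
Halvorsen, Johansson, Mbeki and Mendoza all have roll number 186, so the next rule applies.
Among Halvorsen, Johansson, Mbeki and Mendoza, alphabetically by surname: Halvorsen before Johansson before Mbeki before Mendoza.
Order: Quinn, Vance, Halvorsen, Johansson, Mbeki, Mendoza, Abara.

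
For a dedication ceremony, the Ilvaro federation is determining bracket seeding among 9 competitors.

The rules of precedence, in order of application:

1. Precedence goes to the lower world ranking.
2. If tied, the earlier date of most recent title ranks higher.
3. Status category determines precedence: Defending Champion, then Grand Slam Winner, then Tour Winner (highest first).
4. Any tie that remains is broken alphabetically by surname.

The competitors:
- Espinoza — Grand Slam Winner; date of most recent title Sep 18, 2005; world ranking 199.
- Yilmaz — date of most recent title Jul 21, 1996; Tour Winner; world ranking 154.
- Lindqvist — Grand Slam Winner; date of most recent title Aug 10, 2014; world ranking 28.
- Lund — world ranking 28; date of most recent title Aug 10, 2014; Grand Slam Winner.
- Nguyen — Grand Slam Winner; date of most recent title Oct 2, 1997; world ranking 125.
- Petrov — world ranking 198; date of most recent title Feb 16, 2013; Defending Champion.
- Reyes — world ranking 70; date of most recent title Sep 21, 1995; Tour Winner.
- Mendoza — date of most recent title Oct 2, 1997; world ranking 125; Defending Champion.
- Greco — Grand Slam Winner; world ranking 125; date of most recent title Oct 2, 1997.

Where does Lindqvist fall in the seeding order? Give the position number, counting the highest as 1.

1

By world ranking (lower first): Lindqvist and Lund (both 28); then Reyes (70); then Mendoza, Greco and Nguyen (each 125); then Yilmaz (154); then Petrov (198); then Espinoza (199).
Lindqvist and Lund both have date of most recent title Aug 10, 2014, so the next rule applies.
Lindqvist and Lund are each Grand Slam Winner, so the next rule applies.
Among Lindqvist and Lund, alphabetically by surname: Lindqvist before Lund.
Mendoza, Greco and Nguyen all have date of most recent title Oct 2, 1997, so the next rule applies.
Among Mendoza, Greco and Nguyen, by status category: Mendoza (Defending Champion) before Greco and Nguyen (Grand Slam Winner).
Among Greco and Nguyen, alphabetically by surname: Greco before Nguyen.
Order: Lindqvist, Lund, Reyes, Mendoza, Greco, Nguyen, Yilmaz, Petrov, Espinoza. So position 1.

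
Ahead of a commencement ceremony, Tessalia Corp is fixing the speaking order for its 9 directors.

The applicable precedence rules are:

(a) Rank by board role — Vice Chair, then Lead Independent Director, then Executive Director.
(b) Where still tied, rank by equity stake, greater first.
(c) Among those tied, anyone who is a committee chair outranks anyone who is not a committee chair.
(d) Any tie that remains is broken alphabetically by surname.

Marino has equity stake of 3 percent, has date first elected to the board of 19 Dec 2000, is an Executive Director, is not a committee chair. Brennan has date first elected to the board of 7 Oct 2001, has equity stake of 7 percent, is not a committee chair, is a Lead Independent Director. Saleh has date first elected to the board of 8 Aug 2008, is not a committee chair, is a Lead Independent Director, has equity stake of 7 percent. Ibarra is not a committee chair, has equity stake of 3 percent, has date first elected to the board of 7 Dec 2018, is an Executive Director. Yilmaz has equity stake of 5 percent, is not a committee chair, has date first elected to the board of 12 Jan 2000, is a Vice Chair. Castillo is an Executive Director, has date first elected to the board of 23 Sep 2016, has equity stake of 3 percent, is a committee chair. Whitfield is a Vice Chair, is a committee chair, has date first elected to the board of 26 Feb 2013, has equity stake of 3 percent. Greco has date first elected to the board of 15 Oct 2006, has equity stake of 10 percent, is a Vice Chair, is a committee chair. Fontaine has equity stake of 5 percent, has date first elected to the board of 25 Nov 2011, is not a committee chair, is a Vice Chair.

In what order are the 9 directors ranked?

By board role: Greco, Fontaine, Yilmaz and Whitfield (Vice Chair); then Brennan and Saleh (Lead Independent Director); then Castillo, Ibarra and Marino (Executive Director).
Among Greco, Fontaine, Yilmaz and Whitfield, by equity stake (higher first): Greco (10 percent) before Fontaine and Yilmaz (5 percent) before Whitfield (3 percent).
Fontaine and Yilmaz are each not a committee chair, so the next rule applies.
Among Fontaine and Yilmaz, alphabetically by surname: Fontaine before Yilmaz.
Brennan and Saleh both have equity stake 7 percent, so the next rule applies.
Brennan and Saleh are each not a committee chair, so the next rule applies.
Among Brennan and Saleh, alphabetically by surname: Brennan before Saleh.
Castillo, Ibarra and Marino all have equity stake 3 percent, so the next rule applies.
Among Castillo, Ibarra and Marino, a committee chair before not a committee chair: Castillo (a committee chair) before Ibarra and Marino (not a committee chair).
Among Ibarra and Marino, alphabetically by surname: Ibarra before Marino.
Full order: Greco, Fontaine, Yilmaz, Whitfield, Brennan, Saleh, Castillo, Ibarra, Marino.

Greco, Fontaine, Yilmaz, Whitfield, Brennan, Saleh, Castillo, Ibarra, Marino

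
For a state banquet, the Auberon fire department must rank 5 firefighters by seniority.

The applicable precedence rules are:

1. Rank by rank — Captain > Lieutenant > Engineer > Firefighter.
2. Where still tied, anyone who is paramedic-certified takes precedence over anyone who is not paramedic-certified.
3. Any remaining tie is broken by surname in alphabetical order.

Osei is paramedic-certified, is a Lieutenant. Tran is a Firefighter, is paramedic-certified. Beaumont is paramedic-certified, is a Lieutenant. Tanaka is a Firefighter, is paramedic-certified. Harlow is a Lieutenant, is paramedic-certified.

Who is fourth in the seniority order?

Tanaka

By rank: Beaumont, Harlow and Osei (Lieutenant); then Tanaka and Tran (Firefighter).
Beaumont, Harlow and Osei are each paramedic-certified, so the next rule applies.
Among Beaumont, Harlow and Osei, alphabetically by surname: Beaumont before Harlow before Osei.
Tanaka and Tran are each paramedic-certified, so the next rule applies.
Among Tanaka and Tran, alphabetically by surname: Tanaka before Tran.
Order: Beaumont, Harlow, Osei, Tanaka, Tran.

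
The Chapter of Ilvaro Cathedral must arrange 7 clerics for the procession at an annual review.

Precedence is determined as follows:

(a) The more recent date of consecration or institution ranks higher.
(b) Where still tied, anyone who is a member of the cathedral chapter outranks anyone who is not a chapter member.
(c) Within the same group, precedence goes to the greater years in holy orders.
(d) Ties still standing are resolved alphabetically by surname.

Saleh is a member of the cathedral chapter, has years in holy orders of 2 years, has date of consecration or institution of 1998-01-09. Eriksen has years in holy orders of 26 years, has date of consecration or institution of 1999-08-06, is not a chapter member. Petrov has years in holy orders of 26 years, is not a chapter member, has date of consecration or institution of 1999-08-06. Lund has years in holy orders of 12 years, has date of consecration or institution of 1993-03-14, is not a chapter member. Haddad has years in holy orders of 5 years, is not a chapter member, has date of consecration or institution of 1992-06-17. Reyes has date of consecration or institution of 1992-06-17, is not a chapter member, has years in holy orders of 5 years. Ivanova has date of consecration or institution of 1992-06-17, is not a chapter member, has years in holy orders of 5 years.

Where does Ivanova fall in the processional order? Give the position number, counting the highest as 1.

6

By date of consecration or institution (later first): Eriksen and Petrov (both 1999-08-06); then Saleh (1998-01-09); then Lund (1993-03-14); then Haddad, Ivanova and Reyes (each 1992-06-17).
Eriksen and Petrov are each not a chapter member, so the next rule applies.
Eriksen and Petrov both have years in holy orders 26 years, so the next rule applies.
Among Eriksen and Petrov, alphabetically by surname: Eriksen before Petrov.
Haddad, Ivanova and Reyes are each not a chapter member, so the next rule applies.
Haddad, Ivanova and Reyes all have years in holy orders 5 years, so the next rule applies.
Among Haddad, Ivanova and Reyes, alphabetically by surname: Haddad before Ivanova before Reyes.
Order: Eriksen, Petrov, Saleh, Lund, Haddad, Ivanova, Reyes. So position 6.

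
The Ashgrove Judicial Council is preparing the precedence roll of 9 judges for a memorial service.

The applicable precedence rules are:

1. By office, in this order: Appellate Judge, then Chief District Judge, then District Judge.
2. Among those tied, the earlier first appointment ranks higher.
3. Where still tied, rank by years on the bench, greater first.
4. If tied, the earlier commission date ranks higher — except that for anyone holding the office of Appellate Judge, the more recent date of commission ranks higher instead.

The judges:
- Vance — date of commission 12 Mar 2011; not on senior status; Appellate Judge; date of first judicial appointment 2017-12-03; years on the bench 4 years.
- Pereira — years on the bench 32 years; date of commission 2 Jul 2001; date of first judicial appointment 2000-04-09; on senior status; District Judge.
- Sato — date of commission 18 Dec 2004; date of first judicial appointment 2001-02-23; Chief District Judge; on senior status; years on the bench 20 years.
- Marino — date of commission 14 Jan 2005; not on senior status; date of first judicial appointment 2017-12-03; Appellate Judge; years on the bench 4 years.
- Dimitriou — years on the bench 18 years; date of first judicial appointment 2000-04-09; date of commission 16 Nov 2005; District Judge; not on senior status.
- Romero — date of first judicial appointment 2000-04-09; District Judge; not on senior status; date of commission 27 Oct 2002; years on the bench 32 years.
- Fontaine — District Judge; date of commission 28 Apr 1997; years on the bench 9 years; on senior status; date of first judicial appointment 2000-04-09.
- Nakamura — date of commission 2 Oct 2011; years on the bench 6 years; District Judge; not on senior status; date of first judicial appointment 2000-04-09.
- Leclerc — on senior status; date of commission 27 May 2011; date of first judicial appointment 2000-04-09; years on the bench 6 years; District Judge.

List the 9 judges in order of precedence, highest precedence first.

By office: Vance and Marino (Appellate Judge); then Sato (Chief District Judge); then Pereira, Romero, Dimitriou, Fontaine, Leclerc and Nakamura (District Judge).
Vance and Marino both have date of first judicial appointment 2017-12-03, so the next rule applies.
Vance and Marino both have years on the bench 4 years, so the next rule applies.
Among Vance and Marino, by date of commission (later first) (reversed rule for this group): Vance (12 Mar 2011) before Marino (14 Jan 2005).
Pereira, Romero, Dimitriou, Fontaine, Leclerc and Nakamura all have date of first judicial appointment 2000-04-09, so the next rule applies.
Among Pereira, Romero, Dimitriou, Fontaine, Leclerc and Nakamura, by years on the bench (higher first): Pereira and Romero (32 years) before Dimitriou (18 years) before Fontaine (9 years) before Leclerc and Nakamura (6 years).
Among Pereira and Romero, by date of commission (earlier first): Pereira (2 Jul 2001) before Romero (27 Oct 2002).
Among Leclerc and Nakamura, by date of commission (earlier first): Leclerc (27 May 2011) before Nakamura (2 Oct 2011).
Full order: Vance, Marino, Sato, Pereira, Romero, Dimitriou, Fontaine, Leclerc, Nakamura.

Vance, Marino, Sato, Pereira, Romero, Dimitriou, Fontaine, Leclerc, Nakamura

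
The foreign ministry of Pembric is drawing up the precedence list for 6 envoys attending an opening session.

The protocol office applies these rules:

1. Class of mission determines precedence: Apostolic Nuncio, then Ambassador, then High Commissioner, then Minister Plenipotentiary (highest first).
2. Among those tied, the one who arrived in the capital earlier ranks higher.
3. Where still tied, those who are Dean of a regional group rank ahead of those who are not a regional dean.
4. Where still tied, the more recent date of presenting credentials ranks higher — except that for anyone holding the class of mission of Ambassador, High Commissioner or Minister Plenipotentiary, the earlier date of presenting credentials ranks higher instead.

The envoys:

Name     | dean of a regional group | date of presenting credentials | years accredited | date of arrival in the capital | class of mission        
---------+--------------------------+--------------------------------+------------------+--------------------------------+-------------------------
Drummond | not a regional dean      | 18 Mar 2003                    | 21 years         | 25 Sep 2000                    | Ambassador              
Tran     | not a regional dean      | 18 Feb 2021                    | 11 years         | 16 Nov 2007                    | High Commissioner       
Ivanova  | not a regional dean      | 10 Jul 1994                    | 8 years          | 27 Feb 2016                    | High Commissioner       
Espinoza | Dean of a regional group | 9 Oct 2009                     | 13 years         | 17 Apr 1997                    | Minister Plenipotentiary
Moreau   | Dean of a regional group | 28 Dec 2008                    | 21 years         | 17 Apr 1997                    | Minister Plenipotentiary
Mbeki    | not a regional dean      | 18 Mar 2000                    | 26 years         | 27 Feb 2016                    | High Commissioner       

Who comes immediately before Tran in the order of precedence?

Drummond

By class of mission: Drummond (Ambassador); then Tran, Ivanova and Mbeki (High Commissioner); then Moreau and Espinoza (Minister Plenipotentiary).
Among Tran, Ivanova and Mbeki, by date of arrival in the capital (earlier first): Tran (16 Nov 2007) before Ivanova and Mbeki (27 Feb 2016).
Ivanova and Mbeki are each not a regional dean, so the next rule applies.
Among Ivanova and Mbeki, by date of presenting credentials (earlier first) (reversed rule for this group): Ivanova (10 Jul 1994) before Mbeki (18 Mar 2000).
Moreau and Espinoza both have date of arrival in the capital 17 Apr 1997, so the next rule applies.
Moreau and Espinoza are each Dean of a regional group, so the next rule applies.
Among Moreau and Espinoza, by date of presenting credentials (earlier first) (reversed rule for this group): Moreau (28 Dec 2008) before Espinoza (9 Oct 2009).
Order: Drummond, Tran, Ivanova, Mbeki, Moreau, Espinoza.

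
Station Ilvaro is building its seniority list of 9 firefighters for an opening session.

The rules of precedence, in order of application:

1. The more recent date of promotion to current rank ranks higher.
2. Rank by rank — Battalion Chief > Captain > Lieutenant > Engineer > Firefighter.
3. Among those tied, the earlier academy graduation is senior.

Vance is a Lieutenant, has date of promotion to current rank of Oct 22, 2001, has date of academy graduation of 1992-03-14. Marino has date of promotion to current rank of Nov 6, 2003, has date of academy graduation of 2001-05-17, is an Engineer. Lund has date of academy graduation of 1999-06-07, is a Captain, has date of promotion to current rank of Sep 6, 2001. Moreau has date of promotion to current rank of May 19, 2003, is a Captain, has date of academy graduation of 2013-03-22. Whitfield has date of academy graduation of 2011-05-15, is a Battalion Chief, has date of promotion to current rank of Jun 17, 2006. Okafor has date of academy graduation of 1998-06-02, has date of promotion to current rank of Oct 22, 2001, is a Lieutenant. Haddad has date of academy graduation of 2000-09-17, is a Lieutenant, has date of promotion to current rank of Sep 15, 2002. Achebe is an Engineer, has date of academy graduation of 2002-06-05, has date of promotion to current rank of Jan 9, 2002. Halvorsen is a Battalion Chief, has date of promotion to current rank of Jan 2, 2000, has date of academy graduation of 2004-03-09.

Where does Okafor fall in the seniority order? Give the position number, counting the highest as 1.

7

By date of promotion to current rank (later first): Whitfield (Jun 17, 2006); then Marino (Nov 6, 2003); then Moreau (May 19, 2003); then Haddad (Sep 15, 2002); then Achebe (Jan 9, 2002); then Vance and Okafor (both Oct 22, 2001); then Lund (Sep 6, 2001); then Halvorsen (Jan 2, 2000).
Vance and Okafor are each Lieutenant, so the next rule applies.
Among Vance and Okafor, by date of academy graduation (earlier first): Vance (1992-03-14) before Okafor (1998-06-02).
Order: Whitfield, Marino, Moreau, Haddad, Achebe, Vance, Okafor, Lund, Halvorsen. So position 7.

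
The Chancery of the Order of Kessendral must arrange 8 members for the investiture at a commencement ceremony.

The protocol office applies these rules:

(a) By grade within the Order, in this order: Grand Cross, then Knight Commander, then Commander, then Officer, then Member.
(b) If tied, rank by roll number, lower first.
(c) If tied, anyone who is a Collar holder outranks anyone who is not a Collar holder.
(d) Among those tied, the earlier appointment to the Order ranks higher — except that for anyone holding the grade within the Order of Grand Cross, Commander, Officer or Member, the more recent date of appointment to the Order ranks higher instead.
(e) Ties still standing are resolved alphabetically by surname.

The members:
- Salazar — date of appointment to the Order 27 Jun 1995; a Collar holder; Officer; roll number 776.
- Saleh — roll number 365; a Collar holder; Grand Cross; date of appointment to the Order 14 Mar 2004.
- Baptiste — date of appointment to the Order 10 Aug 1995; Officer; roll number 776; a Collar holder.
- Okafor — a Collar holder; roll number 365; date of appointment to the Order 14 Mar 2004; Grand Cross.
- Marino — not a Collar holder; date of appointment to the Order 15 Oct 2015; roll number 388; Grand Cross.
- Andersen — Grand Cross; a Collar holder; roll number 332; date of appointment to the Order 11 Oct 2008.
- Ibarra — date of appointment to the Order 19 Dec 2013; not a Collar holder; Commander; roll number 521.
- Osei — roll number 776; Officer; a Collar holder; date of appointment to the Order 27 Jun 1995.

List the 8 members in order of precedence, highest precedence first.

Andersen, Okafor, Saleh, Marino, Ibarra, Baptiste, Osei, Salazar

By grade within the Order: Andersen, Okafor, Saleh and Marino (Grand Cross); then Ibarra (Commander); then Baptiste, Osei and Salazar (Officer).
Among Andersen, Okafor, Saleh and Marino, by roll number (lower first): Andersen (332) before Okafor and Saleh (365) before Marino (388).
Okafor and Saleh are each a Collar holder, so the next rule applies.
Okafor and Saleh both have date of appointment to the Order 14 Mar 2004, so the next rule applies.
Among Okafor and Saleh, alphabetically by surname: Okafor before Saleh.
Baptiste, Osei and Salazar all have roll number 776, so the next rule applies.
Baptiste, Osei and Salazar are each a Collar holder, so the next rule applies.
Among Baptiste, Osei and Salazar, by date of appointment to the Order (later first) (reversed rule for this group): Baptiste (10 Aug 1995) before Osei and Salazar (27 Jun 1995).
Among Osei and Salazar, alphabetically by surname: Osei before Salazar.
Full order: Andersen, Okafor, Saleh, Marino, Ibarra, Baptiste, Osei, Salazar.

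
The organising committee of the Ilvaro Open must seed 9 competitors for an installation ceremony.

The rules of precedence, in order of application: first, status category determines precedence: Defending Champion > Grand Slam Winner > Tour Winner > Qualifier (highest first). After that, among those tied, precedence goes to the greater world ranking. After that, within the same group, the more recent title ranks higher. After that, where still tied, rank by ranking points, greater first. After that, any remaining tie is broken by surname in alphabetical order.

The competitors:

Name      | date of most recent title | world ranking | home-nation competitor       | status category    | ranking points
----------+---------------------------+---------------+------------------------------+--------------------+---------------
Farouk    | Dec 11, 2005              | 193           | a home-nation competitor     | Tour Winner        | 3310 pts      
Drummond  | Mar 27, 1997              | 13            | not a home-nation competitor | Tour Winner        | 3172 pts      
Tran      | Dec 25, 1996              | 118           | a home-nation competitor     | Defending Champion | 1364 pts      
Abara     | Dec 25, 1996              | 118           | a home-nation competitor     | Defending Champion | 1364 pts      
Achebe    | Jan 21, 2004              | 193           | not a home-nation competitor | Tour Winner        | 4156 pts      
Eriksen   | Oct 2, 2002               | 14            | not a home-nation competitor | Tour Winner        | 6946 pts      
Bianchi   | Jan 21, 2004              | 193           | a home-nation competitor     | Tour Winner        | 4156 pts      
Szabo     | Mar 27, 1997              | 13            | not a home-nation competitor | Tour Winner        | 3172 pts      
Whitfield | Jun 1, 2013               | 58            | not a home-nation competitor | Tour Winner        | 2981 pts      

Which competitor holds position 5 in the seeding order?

Bianchi

By status category: Abara and Tran (Defending Champion); then Farouk, Achebe, Bianchi, Whitfield, Eriksen, Drummond and Szabo (Tour Winner).
Abara and Tran both have world ranking 118, so the next rule applies.
Abara and Tran both have date of most recent title Dec 25, 1996, so the next rule applies.
Abara and Tran both have ranking points 1364 pts, so the next rule applies.
Among Abara and Tran, alphabetically by surname: Abara before Tran.
Among Farouk, Achebe, Bianchi, Whitfield, Eriksen, Drummond and Szabo, by world ranking (higher first): Farouk, Achebe and Bianchi (193) before Whitfield (58) before Eriksen (14) before Drummond and Szabo (13).
Among Farouk, Achebe and Bianchi, by date of most recent title (later first): Farouk (Dec 11, 2005) before Achebe and Bianchi (Jan 21, 2004).
Achebe and Bianchi both have ranking points 4156 pts, so the next rule applies.
Among Achebe and Bianchi, alphabetically by surname: Achebe before Bianchi.
Drummond and Szabo both have date of most recent title Mar 27, 1997, so the next rule applies.
Drummond and Szabo both have ranking points 3172 pts, so the next rule applies.
Among Drummond and Szabo, alphabetically by surname: Drummond before Szabo.
Order: Abara, Tran, Farouk, Achebe, Bianchi, Whitfield, Eriksen, Drummond, Szabo.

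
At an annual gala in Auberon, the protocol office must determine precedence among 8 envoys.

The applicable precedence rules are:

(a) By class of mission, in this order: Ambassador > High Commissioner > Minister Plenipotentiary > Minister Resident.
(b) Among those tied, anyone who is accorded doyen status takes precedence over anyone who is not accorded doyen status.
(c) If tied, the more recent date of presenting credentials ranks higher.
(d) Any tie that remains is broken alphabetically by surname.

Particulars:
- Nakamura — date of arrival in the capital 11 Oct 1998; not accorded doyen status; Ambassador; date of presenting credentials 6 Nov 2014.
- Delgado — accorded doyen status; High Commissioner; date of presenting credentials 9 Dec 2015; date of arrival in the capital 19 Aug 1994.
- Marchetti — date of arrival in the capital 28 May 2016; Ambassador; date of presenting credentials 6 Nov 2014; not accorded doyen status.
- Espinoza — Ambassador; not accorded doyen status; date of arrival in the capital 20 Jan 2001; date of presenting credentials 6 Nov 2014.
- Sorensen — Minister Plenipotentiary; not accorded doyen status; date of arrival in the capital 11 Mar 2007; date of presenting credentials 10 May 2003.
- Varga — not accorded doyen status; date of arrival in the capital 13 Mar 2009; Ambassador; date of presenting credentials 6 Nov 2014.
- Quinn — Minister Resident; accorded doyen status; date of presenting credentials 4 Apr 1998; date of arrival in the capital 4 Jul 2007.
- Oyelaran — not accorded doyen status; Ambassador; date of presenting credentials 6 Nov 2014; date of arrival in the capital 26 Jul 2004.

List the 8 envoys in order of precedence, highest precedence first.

By class of mission: Espinoza, Marchetti, Nakamura, Oyelaran and Varga (Ambassador); then Delgado (High Commissioner); then Sorensen (Minister Plenipotentiary); then Quinn (Minister Resident).
Espinoza, Marchetti, Nakamura, Oyelaran and Varga are each not accorded doyen status, so the next rule applies.
Espinoza, Marchetti, Nakamura, Oyelaran and Varga all have date of presenting credentials 6 Nov 2014, so the next rule applies.
Among Espinoza, Marchetti, Nakamura, Oyelaran and Varga, alphabetically by surname: Espinoza before Marchetti before Nakamura before Oyelaran before Varga.
Full order: Espinoza, Marchetti, Nakamura, Oyelaran, Varga, Delgado, Sorensen, Quinn.

Espinoza, Marchetti, Nakamura, Oyelaran, Varga, Delgado, Sorensen, Quinn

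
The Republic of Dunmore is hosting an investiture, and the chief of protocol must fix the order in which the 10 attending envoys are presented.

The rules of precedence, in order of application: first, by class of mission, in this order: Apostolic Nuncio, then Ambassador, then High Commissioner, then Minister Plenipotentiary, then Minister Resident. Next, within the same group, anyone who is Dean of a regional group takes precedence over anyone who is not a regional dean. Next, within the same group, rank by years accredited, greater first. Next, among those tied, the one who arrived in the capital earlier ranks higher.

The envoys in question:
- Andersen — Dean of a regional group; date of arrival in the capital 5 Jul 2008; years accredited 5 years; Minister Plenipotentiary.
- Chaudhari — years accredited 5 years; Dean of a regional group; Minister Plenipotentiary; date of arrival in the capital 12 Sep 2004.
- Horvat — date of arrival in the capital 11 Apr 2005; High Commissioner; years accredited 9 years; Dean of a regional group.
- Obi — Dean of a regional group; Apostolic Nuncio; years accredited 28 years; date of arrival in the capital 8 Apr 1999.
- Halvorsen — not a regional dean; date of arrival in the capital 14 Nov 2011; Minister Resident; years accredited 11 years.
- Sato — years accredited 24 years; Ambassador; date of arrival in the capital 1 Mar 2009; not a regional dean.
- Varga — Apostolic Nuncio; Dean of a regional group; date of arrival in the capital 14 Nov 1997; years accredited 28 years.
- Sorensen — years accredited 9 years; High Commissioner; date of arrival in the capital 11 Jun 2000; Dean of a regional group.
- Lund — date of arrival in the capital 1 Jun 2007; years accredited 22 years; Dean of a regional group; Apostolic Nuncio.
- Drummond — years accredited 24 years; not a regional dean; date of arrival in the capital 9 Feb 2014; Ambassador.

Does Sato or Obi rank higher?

By class of mission: Varga, Obi and Lund (Apostolic Nuncio); then Sato and Drummond (Ambassador); then Sorensen and Horvat (High Commissioner); then Chaudhari and Andersen (Minister Plenipotentiary); then Halvorsen (Minister Resident).
Varga, Obi and Lund are each Dean of a regional group, so the next rule applies.
Among Varga, Obi and Lund, by years accredited (higher first): Varga and Obi (28 years) before Lund (22 years).
Among Varga and Obi, by date of arrival in the capital (earlier first): Varga (14 Nov 1997) before Obi (8 Apr 1999).
Sato and Drummond are each not a regional dean, so the next rule applies.
Sato and Drummond both have years accredited 24 years, so the next rule applies.
Among Sato and Drummond, by date of arrival in the capital (earlier first): Sato (1 Mar 2009) before Drummond (9 Feb 2014).
Sorensen and Horvat are each Dean of a regional group, so the next rule applies.
Sorensen and Horvat both have years accredited 9 years, so the next rule applies.
Among Sorensen and Horvat, by date of arrival in the capital (earlier first): Sorensen (11 Jun 2000) before Horvat (11 Apr 2005).
Chaudhari and Andersen are each Dean of a regional group, so the next rule applies.
Chaudhari and Andersen both have years accredited 5 years, so the next rule applies.
Among Chaudhari and Andersen, by date of arrival in the capital (earlier first): Chaudhari (12 Sep 2004) before Andersen (5 Jul 2008).
So Obi takes precedence.

Obi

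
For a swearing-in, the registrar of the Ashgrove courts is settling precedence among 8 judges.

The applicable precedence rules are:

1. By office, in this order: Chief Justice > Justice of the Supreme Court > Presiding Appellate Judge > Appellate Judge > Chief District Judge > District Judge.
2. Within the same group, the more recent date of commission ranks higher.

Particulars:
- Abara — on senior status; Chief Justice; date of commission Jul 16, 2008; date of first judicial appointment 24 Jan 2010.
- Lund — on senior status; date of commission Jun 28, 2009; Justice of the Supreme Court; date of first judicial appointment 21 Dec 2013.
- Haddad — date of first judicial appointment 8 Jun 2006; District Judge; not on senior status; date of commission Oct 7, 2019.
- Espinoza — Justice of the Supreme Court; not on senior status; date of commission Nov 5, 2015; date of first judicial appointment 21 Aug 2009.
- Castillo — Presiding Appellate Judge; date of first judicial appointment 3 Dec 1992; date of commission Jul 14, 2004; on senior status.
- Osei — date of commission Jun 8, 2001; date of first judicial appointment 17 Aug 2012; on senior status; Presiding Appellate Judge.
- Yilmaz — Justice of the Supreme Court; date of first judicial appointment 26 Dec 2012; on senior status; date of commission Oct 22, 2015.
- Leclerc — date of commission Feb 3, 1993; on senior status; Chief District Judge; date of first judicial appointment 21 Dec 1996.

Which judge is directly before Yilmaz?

By office: Abara (Chief Justice); then Espinoza, Yilmaz and Lund (Justice of the Supreme Court); then Castillo and Osei (Presiding Appellate Judge); then Leclerc (Chief District Judge); then Haddad (District Judge).
Among Espinoza, Yilmaz and Lund, by date of commission (later first): Espinoza (Nov 5, 2015) before Yilmaz (Oct 22, 2015) before Lund (Jun 28, 2009).
Among Castillo and Osei, by date of commission (later first): Castillo (Jul 14, 2004) before Osei (Jun 8, 2001).
Order: Abara, Espinoza, Yilmaz, Lund, Castillo, Osei, Leclerc, Haddad.

Espinoza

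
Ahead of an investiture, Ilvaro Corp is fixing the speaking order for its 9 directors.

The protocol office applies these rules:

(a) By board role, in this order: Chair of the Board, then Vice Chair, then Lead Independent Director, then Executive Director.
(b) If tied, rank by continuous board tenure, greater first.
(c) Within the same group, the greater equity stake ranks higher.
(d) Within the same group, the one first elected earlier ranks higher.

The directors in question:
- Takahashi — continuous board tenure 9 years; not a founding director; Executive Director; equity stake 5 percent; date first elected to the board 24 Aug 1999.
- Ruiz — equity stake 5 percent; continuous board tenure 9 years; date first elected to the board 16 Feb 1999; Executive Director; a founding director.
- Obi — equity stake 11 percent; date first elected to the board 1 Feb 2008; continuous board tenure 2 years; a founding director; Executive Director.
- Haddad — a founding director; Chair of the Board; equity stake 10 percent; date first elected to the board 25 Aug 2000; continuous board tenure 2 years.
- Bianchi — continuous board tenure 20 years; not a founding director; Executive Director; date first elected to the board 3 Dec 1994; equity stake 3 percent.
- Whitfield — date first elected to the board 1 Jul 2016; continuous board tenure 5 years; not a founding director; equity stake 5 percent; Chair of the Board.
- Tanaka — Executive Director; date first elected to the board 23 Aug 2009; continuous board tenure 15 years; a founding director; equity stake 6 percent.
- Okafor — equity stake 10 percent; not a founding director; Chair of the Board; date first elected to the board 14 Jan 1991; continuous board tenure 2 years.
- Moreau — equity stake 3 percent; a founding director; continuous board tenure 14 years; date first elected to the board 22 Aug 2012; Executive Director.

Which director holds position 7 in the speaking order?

Ruiz

By board role: Whitfield, Okafor and Haddad (Chair of the Board); then Bianchi, Tanaka, Moreau, Ruiz, Takahashi and Obi (Executive Director).
Among Whitfield, Okafor and Haddad, by continuous board tenure (higher first): Whitfield (5 years) before Okafor and Haddad (2 years).
Okafor and Haddad both have equity stake 10 percent, so the next rule applies.
Among Okafor and Haddad, by date first elected to the board (earlier first): Okafor (14 Jan 1991) before Haddad (25 Aug 2000).
Among Bianchi, Tanaka, Moreau, Ruiz, Takahashi and Obi, by continuous board tenure (higher first): Bianchi (20 years) before Tanaka (15 years) before Moreau (14 years) before Ruiz and Takahashi (9 years) before Obi (2 years).
Ruiz and Takahashi both have equity stake 5 percent, so the next rule applies.
Among Ruiz and Takahashi, by date first elected to the board (earlier first): Ruiz (16 Feb 1999) before Takahashi (24 Aug 1999).
Order: Whitfield, Okafor, Haddad, Bianchi, Tanaka, Moreau, Ruiz, Takahashi, Obi.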